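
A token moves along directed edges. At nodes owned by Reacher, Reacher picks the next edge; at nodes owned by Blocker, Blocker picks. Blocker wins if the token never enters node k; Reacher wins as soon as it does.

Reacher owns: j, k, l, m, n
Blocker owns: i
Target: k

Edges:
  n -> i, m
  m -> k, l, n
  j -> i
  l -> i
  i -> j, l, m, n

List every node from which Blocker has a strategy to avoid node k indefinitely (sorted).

A0 = {k}
A1: add {m} — m (Reacher) has m→k.
A2: add {n} — n (Reacher) has n→m.
A3 = A2; e.g. i (Blocker) can still go to j. Fixed point.
Reacher's attractor = {k, m, n}; Blocker avoids the target exactly from the complement.

i, j, l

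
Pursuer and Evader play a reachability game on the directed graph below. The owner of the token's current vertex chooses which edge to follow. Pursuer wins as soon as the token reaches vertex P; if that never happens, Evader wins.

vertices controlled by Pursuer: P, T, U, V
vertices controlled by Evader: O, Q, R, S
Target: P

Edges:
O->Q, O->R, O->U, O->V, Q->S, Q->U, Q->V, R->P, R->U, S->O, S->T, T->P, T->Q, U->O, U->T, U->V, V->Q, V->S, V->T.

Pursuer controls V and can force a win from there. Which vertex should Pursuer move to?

T

A0 = {P}
A1: add {T} — T (Pursuer) has T→P.
A2: add {U, V} — U (Pursuer) has U→T; V (Pursuer) has V→T.
A3: add {R} — R (Evader): all of {P, U} already in.
A4 = A3; e.g. O (Evader) can still go to Q. Fixed point.
From V, successor T is in the attractor (rank 1); the other successors Q, S are not.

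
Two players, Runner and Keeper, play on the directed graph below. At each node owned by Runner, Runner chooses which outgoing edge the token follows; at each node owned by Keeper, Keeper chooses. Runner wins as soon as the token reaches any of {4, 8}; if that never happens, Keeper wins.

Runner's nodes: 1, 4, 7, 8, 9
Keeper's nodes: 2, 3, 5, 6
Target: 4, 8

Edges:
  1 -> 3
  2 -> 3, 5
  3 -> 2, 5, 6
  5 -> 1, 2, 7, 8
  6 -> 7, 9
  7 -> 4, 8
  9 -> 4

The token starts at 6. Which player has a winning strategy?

Runner

A0 = {4, 8}
A1: add {7, 9} — 7 (Runner) has 7→4; 9 (Runner) has 9→4.
A2: add {6} — 6 (Keeper): all of {7, 9} already in.
A3 = A2; e.g. 1 (Runner) has no edge into A2. Fixed point.
6 ∈ A2, so Runner can force the target.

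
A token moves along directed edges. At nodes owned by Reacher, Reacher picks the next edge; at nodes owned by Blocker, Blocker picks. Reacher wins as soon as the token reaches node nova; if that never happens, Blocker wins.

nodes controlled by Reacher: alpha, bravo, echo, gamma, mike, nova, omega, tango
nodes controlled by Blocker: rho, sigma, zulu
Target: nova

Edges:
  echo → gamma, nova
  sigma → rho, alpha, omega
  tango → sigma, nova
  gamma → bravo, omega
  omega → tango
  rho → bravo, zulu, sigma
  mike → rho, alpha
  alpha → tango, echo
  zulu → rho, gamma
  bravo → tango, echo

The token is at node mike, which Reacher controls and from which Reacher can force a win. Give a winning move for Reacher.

alpha

A0 = {nova}
A1: add {echo, tango} — tango (Reacher) has tango→nova; echo (Reacher) has echo→nova.
A2: add {alpha, bravo, omega} — bravo (Reacher) has bravo→tango; alpha (Reacher) has alpha→tango; omega (Reacher) has omega→tango.
A3: add {gamma, mike} — mike (Reacher) has mike→alpha; gamma (Reacher) has gamma→bravo.
A4 = A3; e.g. zulu (Blocker) can still go to rho. Fixed point.
From mike, successor alpha is in the attractor (rank 2); the other successor rho is not.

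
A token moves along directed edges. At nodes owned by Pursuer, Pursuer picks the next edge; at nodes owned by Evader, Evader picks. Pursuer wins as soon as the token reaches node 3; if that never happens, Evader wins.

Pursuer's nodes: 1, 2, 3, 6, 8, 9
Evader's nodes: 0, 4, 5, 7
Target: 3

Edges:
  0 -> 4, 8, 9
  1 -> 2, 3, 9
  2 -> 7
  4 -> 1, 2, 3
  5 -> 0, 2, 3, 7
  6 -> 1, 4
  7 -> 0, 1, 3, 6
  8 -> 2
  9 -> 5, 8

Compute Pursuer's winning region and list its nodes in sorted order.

A0 = {3}
A1: add {1} — 1 (Pursuer) has 1→3.
A2: add {6} — 6 (Pursuer) has 6→1.
A3 = A2; e.g. 0 (Evader) can still go to 4. Fixed point.
Pursuer's winning region = {1, 3, 6}.

1, 3, 6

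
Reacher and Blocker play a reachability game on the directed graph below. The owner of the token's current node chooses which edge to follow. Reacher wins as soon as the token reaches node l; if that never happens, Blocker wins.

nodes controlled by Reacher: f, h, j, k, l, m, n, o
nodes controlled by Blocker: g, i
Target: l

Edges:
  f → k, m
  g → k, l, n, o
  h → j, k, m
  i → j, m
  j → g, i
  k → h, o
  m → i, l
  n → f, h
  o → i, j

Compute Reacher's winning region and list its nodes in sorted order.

A0 = {l}
A1: add {m} — m (Reacher) has m→l.
A2: add {f, h} — f (Reacher) has f→m; h (Reacher) has h→m.
A3: add {k, n} — k (Reacher) has k→h; n (Reacher) has n→f.
A4 = A3; e.g. g (Blocker) can still go to o. Fixed point.
Reacher's winning region = {f, h, k, l, m, n}.

f, h, k, l, m, n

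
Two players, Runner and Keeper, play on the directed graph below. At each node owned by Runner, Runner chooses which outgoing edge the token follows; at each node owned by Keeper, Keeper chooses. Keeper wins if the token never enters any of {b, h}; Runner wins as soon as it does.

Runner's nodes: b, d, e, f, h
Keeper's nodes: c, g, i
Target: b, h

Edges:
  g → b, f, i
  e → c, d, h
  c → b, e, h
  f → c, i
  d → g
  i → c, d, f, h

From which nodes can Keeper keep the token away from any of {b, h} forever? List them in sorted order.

d, g, i

A0 = {b, h}
A1: add {e} — e (Runner) has e→h.
A2: add {c} — c (Keeper): all of {b, e, h} already in.
A3: add {f} — f (Runner) has f→c.
A4 = A3; e.g. d (Runner) has no edge into A3. Fixed point.
Runner's attractor = {b, c, e, f, h}; Keeper avoids the target exactly from the complement.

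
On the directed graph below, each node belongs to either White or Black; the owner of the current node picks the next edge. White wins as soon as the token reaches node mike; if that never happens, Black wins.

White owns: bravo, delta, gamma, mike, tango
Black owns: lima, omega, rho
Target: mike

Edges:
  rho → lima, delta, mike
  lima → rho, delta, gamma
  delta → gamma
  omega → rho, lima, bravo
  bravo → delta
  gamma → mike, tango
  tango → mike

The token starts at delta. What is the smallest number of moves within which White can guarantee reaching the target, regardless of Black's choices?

A0 = {mike}
A1: add {gamma, tango} — gamma (White) has gamma→mike; tango (White) has tango→mike.
A2: add {delta} — delta (White) has delta→gamma.
delta enters the attractor at level 2, so White can force the target in 2 moves from there.

2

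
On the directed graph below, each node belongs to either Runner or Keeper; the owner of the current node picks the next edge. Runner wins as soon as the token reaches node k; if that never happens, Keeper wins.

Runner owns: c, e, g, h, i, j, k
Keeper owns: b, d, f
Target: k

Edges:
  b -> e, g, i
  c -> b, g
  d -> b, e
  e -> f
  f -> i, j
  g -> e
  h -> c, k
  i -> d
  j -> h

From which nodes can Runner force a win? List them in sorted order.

A0 = {k}
A1: add {h} — h (Runner) has h→k.
A2: add {j} — j (Runner) has j→h.
A3 = A2; e.g. b (Keeper) can still go to e. Fixed point.
Runner's winning region = {h, j, k}.

h, j, k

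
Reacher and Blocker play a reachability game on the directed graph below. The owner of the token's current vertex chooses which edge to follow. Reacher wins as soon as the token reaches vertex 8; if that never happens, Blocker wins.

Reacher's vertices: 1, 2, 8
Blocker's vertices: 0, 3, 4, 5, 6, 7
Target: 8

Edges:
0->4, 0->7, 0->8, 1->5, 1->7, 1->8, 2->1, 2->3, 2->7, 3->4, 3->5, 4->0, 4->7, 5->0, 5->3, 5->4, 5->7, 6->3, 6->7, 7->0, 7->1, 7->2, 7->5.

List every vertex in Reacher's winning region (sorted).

1, 2, 8

A0 = {8}
A1: add {1} — 1 (Reacher) has 1→8.
A2: add {2} — 2 (Reacher) has 2→1.
A3 = A2; e.g. 0 (Blocker) can still go to 4. Fixed point.
Reacher's winning region = {1, 2, 8}.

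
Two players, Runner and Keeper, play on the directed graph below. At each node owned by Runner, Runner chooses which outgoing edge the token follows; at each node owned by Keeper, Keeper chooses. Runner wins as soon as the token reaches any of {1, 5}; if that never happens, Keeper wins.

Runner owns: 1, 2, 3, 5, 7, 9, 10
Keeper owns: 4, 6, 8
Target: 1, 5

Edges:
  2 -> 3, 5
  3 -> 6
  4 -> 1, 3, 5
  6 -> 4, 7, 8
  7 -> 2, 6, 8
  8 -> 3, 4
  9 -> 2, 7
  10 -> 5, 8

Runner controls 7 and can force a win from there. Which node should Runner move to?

2

A0 = {1, 5}
A1: add {2, 10} — 2 (Runner) has 2→5; 10 (Runner) has 10→5.
A2: add {7, 9} — 7 (Runner) has 7→2; 9 (Runner) has 9→2.
A3 = A2; e.g. 3 (Runner) has no edge into A2. Fixed point.
From 7, successor 2 is in the attractor (rank 1); the other successors 6, 8 are not.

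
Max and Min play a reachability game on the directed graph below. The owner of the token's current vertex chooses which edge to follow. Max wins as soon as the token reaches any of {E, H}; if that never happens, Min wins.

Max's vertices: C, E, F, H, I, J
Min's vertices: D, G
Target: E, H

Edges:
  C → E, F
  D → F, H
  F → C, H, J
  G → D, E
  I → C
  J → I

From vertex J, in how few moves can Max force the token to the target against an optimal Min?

A0 = {E, H}
A1: add {C, F} — C (Max) has C→E; F (Max) has F→H.
A2: add {D, I} — D (Min): all of {F, H} already in; I (Max) has I→C.
A3: add {G, J} — G (Min): all of {D, E} already in; J (Max) has J→I.
A3 = all vertices. Fixed point.
J enters the attractor at level 3, so Max can force the target in 3 moves from there.

3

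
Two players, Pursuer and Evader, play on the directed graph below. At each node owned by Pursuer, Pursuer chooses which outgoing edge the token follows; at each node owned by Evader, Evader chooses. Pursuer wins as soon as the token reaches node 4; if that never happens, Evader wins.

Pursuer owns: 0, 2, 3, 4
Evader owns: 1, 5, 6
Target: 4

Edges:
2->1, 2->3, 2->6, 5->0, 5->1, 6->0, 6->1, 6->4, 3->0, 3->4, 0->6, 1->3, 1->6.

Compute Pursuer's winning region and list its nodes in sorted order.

2, 3, 4

A0 = {4}
A1: add {3} — 3 (Pursuer) has 3→4.
A2: add {2} — 2 (Pursuer) has 2→3.
A3 = A2; e.g. 0 (Pursuer) has no edge into A2. Fixed point.
Pursuer's winning region = {2, 3, 4}.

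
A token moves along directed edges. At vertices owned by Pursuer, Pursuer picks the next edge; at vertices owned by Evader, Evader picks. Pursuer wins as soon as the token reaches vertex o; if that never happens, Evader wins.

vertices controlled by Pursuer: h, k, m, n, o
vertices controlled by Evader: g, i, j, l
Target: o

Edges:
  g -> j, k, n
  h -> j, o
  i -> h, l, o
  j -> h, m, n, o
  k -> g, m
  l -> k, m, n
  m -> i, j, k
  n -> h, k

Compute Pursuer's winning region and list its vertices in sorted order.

A0 = {o}
A1: add {h} — h (Pursuer) has h→o.
A2: add {n} — n (Pursuer) has n→h.
A3 = A2; e.g. g (Evader) can still go to j. Fixed point.
Pursuer's winning region = {h, n, o}.

h, n, o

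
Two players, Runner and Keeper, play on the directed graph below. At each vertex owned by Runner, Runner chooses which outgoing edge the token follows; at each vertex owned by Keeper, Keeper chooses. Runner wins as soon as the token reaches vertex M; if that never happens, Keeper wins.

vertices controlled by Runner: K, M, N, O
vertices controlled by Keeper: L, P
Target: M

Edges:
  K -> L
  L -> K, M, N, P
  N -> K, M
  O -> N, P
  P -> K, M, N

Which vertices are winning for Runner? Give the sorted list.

M, N, O

A0 = {M}
A1: add {N} — N (Runner) has N→M.
A2: add {O} — O (Runner) has O→N.
A3 = A2; e.g. K (Runner) has no edge into A2. Fixed point.
Runner's winning region = {M, N, O}.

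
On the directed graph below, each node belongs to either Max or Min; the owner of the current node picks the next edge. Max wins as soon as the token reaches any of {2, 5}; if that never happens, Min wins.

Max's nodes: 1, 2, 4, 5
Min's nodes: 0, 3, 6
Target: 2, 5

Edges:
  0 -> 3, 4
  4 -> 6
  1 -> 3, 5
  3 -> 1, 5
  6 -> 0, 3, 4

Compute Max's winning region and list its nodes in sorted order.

1, 2, 3, 5

A0 = {2, 5}
A1: add {1} — 1 (Max) has 1→5.
A2: add {3} — 3 (Min): all of {1, 5} already in.
A3 = A2; e.g. 0 (Min) can still go to 4. Fixed point.
Max's winning region = {1, 2, 3, 5}.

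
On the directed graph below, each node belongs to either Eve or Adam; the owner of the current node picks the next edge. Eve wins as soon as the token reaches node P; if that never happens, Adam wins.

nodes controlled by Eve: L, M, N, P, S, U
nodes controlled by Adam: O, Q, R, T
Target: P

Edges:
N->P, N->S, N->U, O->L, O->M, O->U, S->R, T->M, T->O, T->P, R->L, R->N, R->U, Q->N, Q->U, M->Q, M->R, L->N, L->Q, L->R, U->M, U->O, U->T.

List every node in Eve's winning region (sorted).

A0 = {P}
A1: add {N} — N (Eve) has N→P.
A2: add {L} — L (Eve) has L→N.
A3 = A2; e.g. M (Eve) has no edge into A2. Fixed point.
Eve's winning region = {L, N, P}.

L, N, P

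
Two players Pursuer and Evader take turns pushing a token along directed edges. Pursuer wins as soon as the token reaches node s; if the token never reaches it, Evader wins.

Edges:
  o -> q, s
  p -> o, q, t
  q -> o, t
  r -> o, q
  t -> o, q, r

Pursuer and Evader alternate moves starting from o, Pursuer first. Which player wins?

Track states (vertex, player-to-move).
A0 = {(s,Pursuer), (s,Evader)}
A1: add {(o,Pursuer)}.
(o,Pursuer) ∈ A1 ⇒ Pursuer forces the target.

Pursuer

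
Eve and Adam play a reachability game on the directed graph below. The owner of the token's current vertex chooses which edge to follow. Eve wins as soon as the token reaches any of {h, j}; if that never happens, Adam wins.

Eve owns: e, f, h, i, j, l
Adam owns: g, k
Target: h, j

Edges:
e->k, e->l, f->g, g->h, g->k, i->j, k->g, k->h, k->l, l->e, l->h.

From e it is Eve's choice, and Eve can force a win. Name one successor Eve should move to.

A0 = {h, j}
A1: add {i, l} — i (Eve) has i→j; l (Eve) has l→h.
A2: add {e} — e (Eve) has e→l.
A3 = A2; e.g. f (Eve) has no edge into A2. Fixed point.
From e, successor l is in the attractor (rank 1); the other successor k is not.

l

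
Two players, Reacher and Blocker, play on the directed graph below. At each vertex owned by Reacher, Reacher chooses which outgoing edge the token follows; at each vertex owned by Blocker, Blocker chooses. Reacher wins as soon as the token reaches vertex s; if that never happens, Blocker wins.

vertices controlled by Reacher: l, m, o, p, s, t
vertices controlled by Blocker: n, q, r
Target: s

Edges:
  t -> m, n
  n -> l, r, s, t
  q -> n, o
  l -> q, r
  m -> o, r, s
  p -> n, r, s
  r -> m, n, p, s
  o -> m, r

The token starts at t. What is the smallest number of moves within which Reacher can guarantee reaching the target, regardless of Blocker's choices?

2

A0 = {s}
A1: add {m, p} — m (Reacher) has m→s; p (Reacher) has p→s.
A2: add {o, t} — o (Reacher) has o→m; t (Reacher) has t→m.
A3 = A2; e.g. l (Reacher) has no edge into A2. Fixed point.
t enters the attractor at level 2, so Reacher can force the target in 2 moves from there.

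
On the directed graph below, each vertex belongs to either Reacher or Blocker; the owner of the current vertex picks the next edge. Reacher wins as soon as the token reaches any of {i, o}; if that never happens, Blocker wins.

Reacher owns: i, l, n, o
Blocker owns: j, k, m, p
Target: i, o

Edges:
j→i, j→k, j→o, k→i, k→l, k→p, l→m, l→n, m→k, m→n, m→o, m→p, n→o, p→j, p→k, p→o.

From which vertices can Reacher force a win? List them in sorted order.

i, l, n, o

A0 = {i, o}
A1: add {n} — n (Reacher) has n→o.
A2: add {l} — l (Reacher) has l→n.
A3 = A2; e.g. j (Blocker) can still go to k. Fixed point.
Reacher's winning region = {i, l, n, o}.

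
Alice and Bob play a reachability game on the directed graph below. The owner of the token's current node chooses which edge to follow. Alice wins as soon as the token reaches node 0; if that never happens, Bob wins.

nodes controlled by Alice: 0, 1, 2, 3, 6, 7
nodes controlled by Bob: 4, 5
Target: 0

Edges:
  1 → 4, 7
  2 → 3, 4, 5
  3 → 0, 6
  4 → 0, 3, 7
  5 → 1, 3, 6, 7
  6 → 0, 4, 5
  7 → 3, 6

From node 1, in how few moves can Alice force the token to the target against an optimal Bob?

A0 = {0}
A1: add {3, 6} — 3 (Alice) has 3→0; 6 (Alice) has 6→0.
A2: add {2, 7} — 2 (Alice) has 2→3; 7 (Alice) has 7→3.
A3: add {1, 4} — 1 (Alice) has 1→7; 4 (Bob): all of {0, 3, 7} already in.
1 enters the attractor at level 3, so Alice can force the target in 3 moves from there.

3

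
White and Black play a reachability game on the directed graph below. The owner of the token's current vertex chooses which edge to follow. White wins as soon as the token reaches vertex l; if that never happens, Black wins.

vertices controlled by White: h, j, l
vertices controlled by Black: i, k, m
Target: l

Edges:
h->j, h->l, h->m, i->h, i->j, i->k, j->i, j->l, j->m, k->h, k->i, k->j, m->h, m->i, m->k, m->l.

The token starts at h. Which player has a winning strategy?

White

A0 = {l}
A1: add {h, j} — h (White) has h→l; j (White) has j→l.
A2 = A1; e.g. i (Black) can still go to k. Fixed point.
h ∈ A1, so White can force the target.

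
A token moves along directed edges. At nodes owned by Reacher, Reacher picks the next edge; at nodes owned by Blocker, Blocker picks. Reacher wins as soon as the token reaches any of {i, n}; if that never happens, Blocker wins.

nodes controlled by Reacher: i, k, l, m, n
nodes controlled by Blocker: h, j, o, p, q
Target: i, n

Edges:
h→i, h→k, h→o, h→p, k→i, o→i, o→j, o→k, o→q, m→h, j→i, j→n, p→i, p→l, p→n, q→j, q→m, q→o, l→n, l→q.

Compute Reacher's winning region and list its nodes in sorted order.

i, j, k, l, n, p

A0 = {i, n}
A1: add {j, k, l} — j (Blocker): all of {i, n} already in; k (Reacher) has k→i; l (Reacher) has l→n.
A2: add {p} — p (Blocker): all of {i, l, n} already in.
A3 = A2; e.g. h (Blocker) can still go to o. Fixed point.
Reacher's winning region = {i, j, k, l, n, p}.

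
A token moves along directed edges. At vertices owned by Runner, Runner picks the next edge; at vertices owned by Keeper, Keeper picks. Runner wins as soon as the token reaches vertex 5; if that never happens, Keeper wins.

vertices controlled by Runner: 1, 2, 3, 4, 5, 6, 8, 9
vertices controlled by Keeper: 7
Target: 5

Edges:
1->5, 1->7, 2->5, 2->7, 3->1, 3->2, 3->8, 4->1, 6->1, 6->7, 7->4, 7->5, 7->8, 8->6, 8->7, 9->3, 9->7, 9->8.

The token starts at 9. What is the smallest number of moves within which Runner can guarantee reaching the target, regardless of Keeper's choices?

A0 = {5}
A1: add {1, 2} — 1 (Runner) has 1→5; 2 (Runner) has 2→5.
A2: add {3, 4, 6} — 3 (Runner) has 3→1; 4 (Runner) has 4→1; 6 (Runner) has 6→1.
A3: add {8, 9} — 8 (Runner) has 8→6; 9 (Runner) has 9→3.
9 enters the attractor at level 3, so Runner can force the target in 3 moves from there.

3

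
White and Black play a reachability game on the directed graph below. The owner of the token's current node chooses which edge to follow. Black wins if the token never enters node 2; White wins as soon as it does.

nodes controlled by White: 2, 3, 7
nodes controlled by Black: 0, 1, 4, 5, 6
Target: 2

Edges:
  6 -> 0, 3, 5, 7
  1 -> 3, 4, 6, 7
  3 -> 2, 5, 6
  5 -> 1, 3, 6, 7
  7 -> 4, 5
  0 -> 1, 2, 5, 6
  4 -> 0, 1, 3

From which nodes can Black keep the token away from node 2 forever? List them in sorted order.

0, 1, 4, 5, 6, 7

A0 = {2}
A1: add {3} — 3 (White) has 3→2.
A2 = A1; e.g. 0 (Black) can still go to 1. Fixed point.
White's attractor = {2, 3}; Black avoids the target exactly from the complement.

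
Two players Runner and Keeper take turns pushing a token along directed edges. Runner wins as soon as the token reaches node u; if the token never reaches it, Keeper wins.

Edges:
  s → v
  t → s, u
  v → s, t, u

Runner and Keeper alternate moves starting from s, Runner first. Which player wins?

Keeper

Track states (vertex, player-to-move).
A0 = {(u,Runner), (u,Keeper)}
A1: add {(t,Runner), (v,Runner)}.
A2: add {(s,Keeper)}.
A3 = A2; e.g. (s,Runner) stays out. (s,Runner) never enters ⇒ Keeper avoids the target.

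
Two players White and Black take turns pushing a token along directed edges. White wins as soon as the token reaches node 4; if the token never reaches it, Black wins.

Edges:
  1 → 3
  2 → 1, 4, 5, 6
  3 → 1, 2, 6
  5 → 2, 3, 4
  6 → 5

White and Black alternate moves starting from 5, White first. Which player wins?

White

Track states (vertex, player-to-move).
A0 = {(4,White), (4,Black)}
A1: add {(2,White), (5,White)}.
(5,White) ∈ A1 ⇒ White forces the target.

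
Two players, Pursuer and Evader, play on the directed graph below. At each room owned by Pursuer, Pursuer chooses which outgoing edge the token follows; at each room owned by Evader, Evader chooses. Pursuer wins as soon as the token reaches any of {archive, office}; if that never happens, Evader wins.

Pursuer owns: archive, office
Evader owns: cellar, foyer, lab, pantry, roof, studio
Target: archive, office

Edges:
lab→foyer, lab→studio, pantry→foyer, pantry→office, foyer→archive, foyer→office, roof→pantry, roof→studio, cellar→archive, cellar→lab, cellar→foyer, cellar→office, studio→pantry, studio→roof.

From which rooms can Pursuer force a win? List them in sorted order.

A0 = {archive, office}
A1: add {foyer} — foyer (Evader): all of {archive, office} already in.
A2: add {pantry} — pantry (Evader): all of {foyer, office} already in.
A3 = A2; e.g. lab (Evader) can still go to studio. Fixed point.
Pursuer's winning region = {archive, foyer, office, pantry}.

archive, foyer, office, pantry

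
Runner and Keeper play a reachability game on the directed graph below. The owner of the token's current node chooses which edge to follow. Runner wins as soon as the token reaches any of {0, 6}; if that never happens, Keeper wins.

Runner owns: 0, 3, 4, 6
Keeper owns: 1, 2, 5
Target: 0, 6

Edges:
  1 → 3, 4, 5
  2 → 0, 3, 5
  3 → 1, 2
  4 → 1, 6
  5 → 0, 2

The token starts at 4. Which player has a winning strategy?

A0 = {0, 6}
A1: add {4} — 4 (Runner) has 4→6.
A2 = A1; e.g. 1 (Keeper) can still go to 3. Fixed point.
4 ∈ A1, so Runner can force the target.

Runner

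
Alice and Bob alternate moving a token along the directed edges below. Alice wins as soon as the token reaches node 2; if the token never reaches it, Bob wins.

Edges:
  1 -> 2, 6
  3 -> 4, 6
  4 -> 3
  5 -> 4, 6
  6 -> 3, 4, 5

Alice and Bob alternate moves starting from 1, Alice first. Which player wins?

Alice

Track states (vertex, player-to-move).
A0 = {(2,Alice), (2,Bob)}
A1: add {(1,Alice)}.
(1,Alice) ∈ A1 ⇒ Alice forces the target.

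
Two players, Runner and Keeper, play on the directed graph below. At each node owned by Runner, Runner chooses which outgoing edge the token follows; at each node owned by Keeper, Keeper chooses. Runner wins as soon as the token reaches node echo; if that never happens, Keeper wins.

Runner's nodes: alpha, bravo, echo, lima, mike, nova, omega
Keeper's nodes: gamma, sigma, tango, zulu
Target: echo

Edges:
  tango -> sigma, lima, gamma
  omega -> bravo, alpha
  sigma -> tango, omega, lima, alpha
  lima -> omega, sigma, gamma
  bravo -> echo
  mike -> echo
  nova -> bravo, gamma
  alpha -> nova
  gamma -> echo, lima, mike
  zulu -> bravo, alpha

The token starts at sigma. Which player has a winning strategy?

Keeper

A0 = {echo}
A1: add {bravo, mike} — bravo (Runner) has bravo→echo; mike (Runner) has mike→echo.
A2: add {nova, omega} — omega (Runner) has omega→bravo; nova (Runner) has nova→bravo.
A3: add {alpha, lima} — lima (Runner) has lima→omega; alpha (Runner) has alpha→nova.
A4: add {gamma, zulu} — gamma (Keeper): all of {echo, lima, mike} already in; zulu (Keeper): all of {bravo, alpha} already in.
A5 = A4; e.g. tango (Keeper) can still go to sigma. Fixed point.
sigma never enters the attractor, so Keeper can avoid the target forever.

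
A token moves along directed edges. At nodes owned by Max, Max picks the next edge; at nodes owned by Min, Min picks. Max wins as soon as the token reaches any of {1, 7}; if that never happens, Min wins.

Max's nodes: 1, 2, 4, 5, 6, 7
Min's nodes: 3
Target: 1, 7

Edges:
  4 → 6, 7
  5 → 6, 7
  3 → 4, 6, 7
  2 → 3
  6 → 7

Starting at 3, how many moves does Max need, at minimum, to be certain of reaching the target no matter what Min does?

2

A0 = {1, 7}
A1: add {4, 5, 6} — 4 (Max) has 4→7; 5 (Max) has 5→7; 6 (Max) has 6→7.
A2: add {3} — 3 (Min): all of {4, 6, 7} already in.
3 enters the attractor at level 2, so Max can force the target in 2 moves from there.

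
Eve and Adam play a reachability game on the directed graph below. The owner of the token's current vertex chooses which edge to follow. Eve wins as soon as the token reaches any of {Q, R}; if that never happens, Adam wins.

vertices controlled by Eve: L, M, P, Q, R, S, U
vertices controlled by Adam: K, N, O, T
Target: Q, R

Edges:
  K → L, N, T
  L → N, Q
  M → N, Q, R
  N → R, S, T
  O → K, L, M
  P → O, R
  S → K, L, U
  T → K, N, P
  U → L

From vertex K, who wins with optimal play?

A0 = {Q, R}
A1: add {L, M, P} — L (Eve) has L→Q; M (Eve) has M→Q; P (Eve) has P→R.
A2: add {S, U} — S (Eve) has S→L; U (Eve) has U→L.
A3 = A2; e.g. K (Adam) can still go to N. Fixed point.
K never enters the attractor, so Adam can avoid the target forever.

Adam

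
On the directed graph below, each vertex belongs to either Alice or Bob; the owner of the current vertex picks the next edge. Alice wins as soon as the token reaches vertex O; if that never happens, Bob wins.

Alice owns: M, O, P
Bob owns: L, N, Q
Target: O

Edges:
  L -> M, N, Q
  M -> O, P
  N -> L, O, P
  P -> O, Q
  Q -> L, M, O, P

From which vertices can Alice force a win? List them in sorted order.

M, O, P

A0 = {O}
A1: add {M, P} — M (Alice) has M→O; P (Alice) has P→O.
A2 = A1; e.g. L (Bob) can still go to N. Fixed point.
Alice's winning region = {M, O, P}.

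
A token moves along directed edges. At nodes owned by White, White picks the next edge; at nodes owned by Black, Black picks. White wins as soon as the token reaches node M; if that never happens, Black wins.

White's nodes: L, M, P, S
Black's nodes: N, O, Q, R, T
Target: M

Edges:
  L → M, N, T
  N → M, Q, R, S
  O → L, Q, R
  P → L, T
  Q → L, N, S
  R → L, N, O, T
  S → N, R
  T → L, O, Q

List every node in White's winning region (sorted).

A0 = {M}
A1: add {L} — L (White) has L→M.
A2: add {P} — P (White) has P→L.
A3 = A2; e.g. N (Black) can still go to Q. Fixed point.
White's winning region = {L, M, P}.

L, M, P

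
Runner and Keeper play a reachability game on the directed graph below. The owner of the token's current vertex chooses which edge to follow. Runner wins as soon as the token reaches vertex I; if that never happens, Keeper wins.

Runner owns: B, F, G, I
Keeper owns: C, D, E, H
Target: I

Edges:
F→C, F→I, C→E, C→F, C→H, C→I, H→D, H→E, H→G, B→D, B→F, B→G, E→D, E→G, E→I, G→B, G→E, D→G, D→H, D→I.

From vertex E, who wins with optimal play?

A0 = {I}
A1: add {F} — F (Runner) has F→I.
A2: add {B} — B (Runner) has B→F.
A3: add {G} — G (Runner) has G→B.
A4 = A3; e.g. C (Keeper) can still go to E. Fixed point.
E never enters the attractor, so Keeper can avoid the target forever.

Keeper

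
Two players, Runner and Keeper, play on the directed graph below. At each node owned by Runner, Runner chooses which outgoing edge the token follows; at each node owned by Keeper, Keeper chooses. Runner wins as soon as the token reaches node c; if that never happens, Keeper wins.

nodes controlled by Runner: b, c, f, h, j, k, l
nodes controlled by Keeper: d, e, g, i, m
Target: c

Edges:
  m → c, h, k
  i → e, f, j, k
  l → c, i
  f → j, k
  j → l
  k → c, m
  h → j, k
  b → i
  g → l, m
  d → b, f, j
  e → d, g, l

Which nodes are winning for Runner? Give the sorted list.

A0 = {c}
A1: add {k, l} — k (Runner) has k→c; l (Runner) has l→c.
A2: add {f, h, j} — f (Runner) has f→k; h (Runner) has h→k; j (Runner) has j→l.
A3: add {m} — m (Keeper): all of {c, h, k} already in.
A4: add {g} — g (Keeper): all of {l, m} already in.
A5 = A4; e.g. b (Runner) has no edge into A4. Fixed point.
Runner's winning region = {c, f, g, h, j, k, l, m}.

c, f, g, h, j, k, l, m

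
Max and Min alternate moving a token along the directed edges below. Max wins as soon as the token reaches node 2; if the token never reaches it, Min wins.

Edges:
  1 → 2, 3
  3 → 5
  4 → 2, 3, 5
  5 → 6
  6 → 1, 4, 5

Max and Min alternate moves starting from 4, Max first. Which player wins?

Max

Track states (vertex, player-to-move).
A0 = {(2,Max), (2,Min)}
A1: add {(1,Max), (4,Max)}.
(4,Max) ∈ A1 ⇒ Max forces the target.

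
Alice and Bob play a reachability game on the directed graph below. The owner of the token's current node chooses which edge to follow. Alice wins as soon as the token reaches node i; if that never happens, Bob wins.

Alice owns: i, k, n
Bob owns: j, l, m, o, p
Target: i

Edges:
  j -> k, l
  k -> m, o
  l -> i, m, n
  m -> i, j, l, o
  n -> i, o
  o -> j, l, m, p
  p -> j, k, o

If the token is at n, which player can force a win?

A0 = {i}
A1: add {n} — n (Alice) has n→i.
A2 = A1; e.g. j (Bob) can still go to k. Fixed point.
n ∈ A1, so Alice can force the target.

Alice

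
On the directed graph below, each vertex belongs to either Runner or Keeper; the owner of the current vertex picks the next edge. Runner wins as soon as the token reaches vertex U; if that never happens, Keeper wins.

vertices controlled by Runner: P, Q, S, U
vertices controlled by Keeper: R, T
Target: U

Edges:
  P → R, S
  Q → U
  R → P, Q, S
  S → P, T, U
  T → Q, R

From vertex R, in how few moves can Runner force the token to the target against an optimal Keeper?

3

A0 = {U}
A1: add {Q, S} — Q (Runner) has Q→U; S (Runner) has S→U.
A2: add {P} — P (Runner) has P→S.
A3: add {R} — R (Keeper): all of {P, Q, S} already in.
R enters the attractor at level 3, so Runner can force the target in 3 moves from there.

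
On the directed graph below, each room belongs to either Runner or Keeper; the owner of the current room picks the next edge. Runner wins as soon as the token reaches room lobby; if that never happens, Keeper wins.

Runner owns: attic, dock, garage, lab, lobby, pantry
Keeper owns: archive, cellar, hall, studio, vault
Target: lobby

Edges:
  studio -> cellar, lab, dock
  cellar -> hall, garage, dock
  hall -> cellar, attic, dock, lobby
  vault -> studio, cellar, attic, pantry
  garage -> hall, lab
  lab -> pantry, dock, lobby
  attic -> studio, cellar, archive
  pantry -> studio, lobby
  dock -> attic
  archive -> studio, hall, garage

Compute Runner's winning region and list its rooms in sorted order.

A0 = {lobby}
A1: add {lab, pantry} — lab (Runner) has lab→lobby; pantry (Runner) has pantry→lobby.
A2: add {garage} — garage (Runner) has garage→lab.
A3 = A2; e.g. studio (Keeper) can still go to cellar. Fixed point.
Runner's winning region = {garage, lab, lobby, pantry}.

garage, lab, lobby, pantry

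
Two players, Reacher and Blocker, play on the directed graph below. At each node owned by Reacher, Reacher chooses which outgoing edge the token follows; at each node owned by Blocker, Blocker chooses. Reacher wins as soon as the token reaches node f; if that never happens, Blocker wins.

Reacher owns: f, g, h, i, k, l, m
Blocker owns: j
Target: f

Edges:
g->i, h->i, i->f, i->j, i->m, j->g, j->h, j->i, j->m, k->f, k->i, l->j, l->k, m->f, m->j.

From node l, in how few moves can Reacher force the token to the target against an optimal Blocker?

A0 = {f}
A1: add {i, k, m} — i (Reacher) has i→f; k (Reacher) has k→f; m (Reacher) has m→f.
A2: add {g, h, l} — g (Reacher) has g→i; h (Reacher) has h→i; l (Reacher) has l→k.
l enters the attractor at level 2, so Reacher can force the target in 2 moves from there.

2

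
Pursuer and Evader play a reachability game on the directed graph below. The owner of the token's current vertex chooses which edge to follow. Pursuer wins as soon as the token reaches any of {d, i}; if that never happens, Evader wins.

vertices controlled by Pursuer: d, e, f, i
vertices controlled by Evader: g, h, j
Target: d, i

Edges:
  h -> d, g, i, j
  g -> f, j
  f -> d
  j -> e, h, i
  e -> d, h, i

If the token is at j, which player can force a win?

A0 = {d, i}
A1: add {e, f} — e (Pursuer) has e→d; f (Pursuer) has f→d.
A2 = A1; e.g. g (Evader) can still go to j. Fixed point.
j never enters the attractor, so Evader can avoid the target forever.

Evader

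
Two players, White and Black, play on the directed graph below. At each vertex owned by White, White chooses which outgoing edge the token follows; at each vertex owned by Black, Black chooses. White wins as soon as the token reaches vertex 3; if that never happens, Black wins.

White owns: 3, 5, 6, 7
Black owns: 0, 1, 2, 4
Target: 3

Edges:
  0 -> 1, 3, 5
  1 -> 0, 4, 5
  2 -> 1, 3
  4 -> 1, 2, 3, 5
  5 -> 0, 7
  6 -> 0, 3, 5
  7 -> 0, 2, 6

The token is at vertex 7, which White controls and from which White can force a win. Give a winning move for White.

A0 = {3}
A1: add {6} — 6 (White) has 6→3.
A2: add {7} — 7 (White) has 7→6.
A3: add {5} — 5 (White) has 5→7.
A4 = A3; e.g. 0 (Black) can still go to 1. Fixed point.
From 7, successor 6 is in the attractor (rank 1); the other successors 0, 2 are not.

6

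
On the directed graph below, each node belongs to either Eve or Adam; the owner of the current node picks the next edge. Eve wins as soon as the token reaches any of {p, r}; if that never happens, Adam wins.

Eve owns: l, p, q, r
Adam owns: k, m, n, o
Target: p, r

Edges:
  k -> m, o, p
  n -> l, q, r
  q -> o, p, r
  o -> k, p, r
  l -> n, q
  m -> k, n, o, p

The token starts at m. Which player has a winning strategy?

A0 = {p, r}
A1: add {q} — q (Eve) has q→p.
A2: add {l} — l (Eve) has l→q.
A3: add {n} — n (Adam): all of {l, q, r} already in.
A4 = A3; e.g. k (Adam) can still go to m. Fixed point.
m never enters the attractor, so Adam can avoid the target forever.

Adam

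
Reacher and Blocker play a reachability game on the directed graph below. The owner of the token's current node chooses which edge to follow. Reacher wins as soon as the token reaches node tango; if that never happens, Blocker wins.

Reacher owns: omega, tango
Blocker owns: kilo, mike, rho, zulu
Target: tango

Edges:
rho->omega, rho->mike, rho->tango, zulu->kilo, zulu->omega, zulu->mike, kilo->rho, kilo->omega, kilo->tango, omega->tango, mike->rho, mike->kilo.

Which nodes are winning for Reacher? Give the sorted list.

A0 = {tango}
A1: add {omega} — omega (Reacher) has omega→tango.
A2 = A1; e.g. rho (Blocker) can still go to mike. Fixed point.
Reacher's winning region = {omega, tango}.

omega, tango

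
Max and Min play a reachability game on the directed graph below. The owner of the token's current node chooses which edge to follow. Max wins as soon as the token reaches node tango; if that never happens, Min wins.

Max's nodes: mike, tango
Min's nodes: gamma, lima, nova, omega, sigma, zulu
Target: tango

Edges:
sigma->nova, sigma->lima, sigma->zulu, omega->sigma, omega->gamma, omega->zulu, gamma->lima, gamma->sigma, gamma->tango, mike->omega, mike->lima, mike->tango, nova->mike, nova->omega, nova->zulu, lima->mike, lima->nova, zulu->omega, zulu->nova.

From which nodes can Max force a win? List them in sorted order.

A0 = {tango}
A1: add {mike} — mike (Max) has mike→tango.
A2 = A1; e.g. omega (Min) can still go to sigma. Fixed point.
Max's winning region = {mike, tango}.

mike, tango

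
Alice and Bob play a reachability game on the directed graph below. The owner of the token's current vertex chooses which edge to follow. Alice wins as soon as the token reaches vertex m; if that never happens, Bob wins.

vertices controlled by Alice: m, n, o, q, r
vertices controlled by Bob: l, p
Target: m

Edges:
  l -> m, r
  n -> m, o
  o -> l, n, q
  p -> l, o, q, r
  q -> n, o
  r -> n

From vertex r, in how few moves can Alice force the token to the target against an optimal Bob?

A0 = {m}
A1: add {n} — n (Alice) has n→m.
A2: add {o, q, r} — o (Alice) has o→n; q (Alice) has q→n; r (Alice) has r→n.
r enters the attractor at level 2, so Alice can force the target in 2 moves from there.

2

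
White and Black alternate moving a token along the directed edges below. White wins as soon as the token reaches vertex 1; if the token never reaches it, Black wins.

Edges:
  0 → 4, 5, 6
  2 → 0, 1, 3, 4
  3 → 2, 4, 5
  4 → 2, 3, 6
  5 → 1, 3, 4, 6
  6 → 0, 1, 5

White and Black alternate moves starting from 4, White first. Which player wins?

Track states (vertex, player-to-move).
A0 = {(1,White), (1,Black)}
A1: add {(2,White), (5,White), (6,White)}.
A2 = A1; e.g. (0,White) stays out. (4,White) never enters ⇒ Black avoids the target.

Black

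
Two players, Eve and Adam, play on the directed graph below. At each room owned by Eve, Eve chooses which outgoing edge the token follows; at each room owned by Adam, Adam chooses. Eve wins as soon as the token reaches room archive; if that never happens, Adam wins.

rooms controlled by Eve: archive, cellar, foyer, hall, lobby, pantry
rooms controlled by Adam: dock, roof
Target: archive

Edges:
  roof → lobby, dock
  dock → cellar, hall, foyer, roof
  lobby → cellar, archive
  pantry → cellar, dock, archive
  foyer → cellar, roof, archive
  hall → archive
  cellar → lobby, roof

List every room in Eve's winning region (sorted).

archive, cellar, foyer, hall, lobby, pantry

A0 = {archive}
A1: add {foyer, hall, lobby, pantry} — lobby (Eve) has lobby→archive; pantry (Eve) has pantry→archive; hall (Eve) has hall→archive; foyer (Eve) has foyer→archive.
A2: add {cellar} — cellar (Eve) has cellar→lobby.
A3 = A2; e.g. dock (Adam) can still go to roof. Fixed point.
Eve's winning region = {archive, cellar, foyer, hall, lobby, pantry}.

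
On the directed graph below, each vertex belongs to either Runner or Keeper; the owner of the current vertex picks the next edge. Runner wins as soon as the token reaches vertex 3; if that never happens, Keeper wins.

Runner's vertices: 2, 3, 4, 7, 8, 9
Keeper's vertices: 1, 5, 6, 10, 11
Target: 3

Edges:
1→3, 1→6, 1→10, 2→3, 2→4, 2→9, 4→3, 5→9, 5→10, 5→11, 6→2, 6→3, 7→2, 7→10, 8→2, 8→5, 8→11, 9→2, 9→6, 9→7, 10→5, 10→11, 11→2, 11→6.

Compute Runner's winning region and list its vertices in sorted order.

A0 = {3}
A1: add {2, 4} — 2 (Runner) has 2→3; 4 (Runner) has 4→3.
A2: add {6, 7, 8, 9} — 6 (Keeper): all of {2, 3} already in; 7 (Runner) has 7→2; 8 (Runner) has 8→2; 9 (Runner) has 9→2.
A3: add {11} — 11 (Keeper): all of {2, 6} already in.
A4 = A3; e.g. 1 (Keeper) can still go to 10. Fixed point.
Runner's winning region = {2, 3, 4, 6, 7, 8, 9, 11}.

2, 3, 4, 6, 7, 8, 9, 11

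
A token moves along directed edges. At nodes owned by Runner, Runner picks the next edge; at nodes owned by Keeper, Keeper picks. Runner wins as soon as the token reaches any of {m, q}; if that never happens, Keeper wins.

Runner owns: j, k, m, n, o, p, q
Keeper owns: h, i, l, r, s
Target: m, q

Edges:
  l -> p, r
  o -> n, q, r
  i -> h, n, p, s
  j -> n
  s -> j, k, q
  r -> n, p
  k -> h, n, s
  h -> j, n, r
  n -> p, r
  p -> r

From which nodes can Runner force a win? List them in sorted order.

m, o, q

A0 = {m, q}
A1: add {o} — o (Runner) has o→q.
A2 = A1; e.g. h (Keeper) can still go to j. Fixed point.
Runner's winning region = {m, o, q}.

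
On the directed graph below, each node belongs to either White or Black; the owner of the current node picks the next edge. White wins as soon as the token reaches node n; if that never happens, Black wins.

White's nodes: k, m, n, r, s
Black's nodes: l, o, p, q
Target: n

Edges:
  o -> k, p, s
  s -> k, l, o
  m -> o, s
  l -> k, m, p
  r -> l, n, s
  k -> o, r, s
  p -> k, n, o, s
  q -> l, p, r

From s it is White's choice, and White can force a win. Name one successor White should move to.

k

A0 = {n}
A1: add {r} — r (White) has r→n.
A2: add {k} — k (White) has k→r.
A3: add {s} — s (White) has s→k.
A4: add {m} — m (White) has m→s.
A5 = A4; e.g. l (Black) can still go to p. Fixed point.
From s, successor k is in the attractor (rank 2); the other successors l, o are not.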